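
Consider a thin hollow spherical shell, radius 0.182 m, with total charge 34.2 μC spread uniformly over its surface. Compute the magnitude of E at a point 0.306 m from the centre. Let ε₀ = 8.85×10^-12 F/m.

E = 3.28×10^6 N/C

Use a concentric Gaussian sphere at r = 0.306 m (r > 0.182 m).
The entire shell is enclosed: Q_enc = 3.42×10^-5 C.
By Gauss's law, ∮E·dA = E·4πr² = Q_enc/ε₀.
E = |Q_enc|/(4πε₀r²) = (3.42×10^-5)/(4π·8.85×10^-12·(0.306)²) = 3.28e6 N/C.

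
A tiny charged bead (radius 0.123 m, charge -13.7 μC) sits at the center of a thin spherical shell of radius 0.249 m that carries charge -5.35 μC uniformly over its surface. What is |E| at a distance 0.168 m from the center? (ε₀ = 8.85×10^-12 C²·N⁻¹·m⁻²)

By spherical symmetry E is radial; choose a Gaussian sphere of radius r = 0.168 m (between the bodies, 0.123 m < r < 0.249 m).
The shell at 0.249 m lies outside the Gaussian surface, so Q_enc = -13.7 μC = -1.37×10^-5 C.
By Gauss's law, ∮E·dA = E·4πr² = Q_enc/ε₀.
E = |Q_enc|/(4πε₀r²) = (1.37×10^-5)/(4π·8.85×10^-12·(0.168)²) = 4.36×10^6 N/C.

E ≈ 4.36×10^6 V/m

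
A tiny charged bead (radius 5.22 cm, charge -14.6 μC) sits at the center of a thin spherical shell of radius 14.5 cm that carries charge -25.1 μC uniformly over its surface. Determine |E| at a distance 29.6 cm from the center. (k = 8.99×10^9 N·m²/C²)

4.07×10^6 V/m

Use a concentric Gaussian sphere at r = 29.6 cm (r > 14.5 cm, enclosing both).
Q_enc = (-14.6 μC) + (-25.1 μC) = -3.97×10^-5 C.
Gauss's law: E·4πr² = Q_enc/ε₀.
E = k|Q_enc|/r² = (8.99×10^9)(3.97×10^-5)/(0.296)² = 4.07e6 N/C.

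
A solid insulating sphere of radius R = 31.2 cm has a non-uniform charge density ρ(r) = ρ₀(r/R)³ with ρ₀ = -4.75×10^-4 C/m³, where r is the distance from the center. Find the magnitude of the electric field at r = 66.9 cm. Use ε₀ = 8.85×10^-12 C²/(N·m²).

E = 6.07e5 N/C

Symmetry ⇒ E = E(r) r̂. Gaussian sphere of radius r = 66.9 cm (r > R, all charge enclosed).
Q_enc = 4π ∫₀^R ρ₀(r'/R)^3 r'² dr' = 4πρ₀R³/6 = -3.021e-5 C.
Gauss's law: E·4πr² = Q_enc/ε₀.
E = |Q_enc|/(4πε₀r²) = (3.021×10^-5)/(4π·8.85×10^-12·(0.669)²) = 6.07×10^5 N/C.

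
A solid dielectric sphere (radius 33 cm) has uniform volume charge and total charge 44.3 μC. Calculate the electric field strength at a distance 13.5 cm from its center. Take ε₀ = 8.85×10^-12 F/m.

1.50×10^6 N/C

By spherical symmetry E is radial; choose a Gaussian sphere of radius r = 13.5 cm (r < R).
For a uniform sphere the enclosed fraction is (r/R)³, so Q_enc = (44.3 μC)(0.135/0.33)³ = 3.033×10^-6 C.
Gauss's law: E·4πr² = Q_enc/ε₀.
E = |Q_enc|/(4πε₀r²) = (3.033×10^-6)/(4π·8.85×10^-12·(0.135)²) = 1.50×10^6 N/C.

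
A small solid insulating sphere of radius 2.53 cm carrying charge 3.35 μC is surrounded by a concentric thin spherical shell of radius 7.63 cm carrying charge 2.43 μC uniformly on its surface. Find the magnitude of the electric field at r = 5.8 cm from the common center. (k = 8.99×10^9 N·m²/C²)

Take a concentric spherical Gaussian surface of radius r = 5.8 cm (between the bodies, 2.53 cm < r < 7.63 cm).
The shell at 7.63 cm lies outside the Gaussian surface, so Q_enc = 3.35 μC = 3.35×10^-6 C.
Gauss's law: E·4πr² = Q_enc/ε₀.
E = k|Q_enc|/r² = (8.99×10^9)(3.35e-6)/(0.058)² = 8.95×10^6 N/C.

E = 8.95×10^6 N/C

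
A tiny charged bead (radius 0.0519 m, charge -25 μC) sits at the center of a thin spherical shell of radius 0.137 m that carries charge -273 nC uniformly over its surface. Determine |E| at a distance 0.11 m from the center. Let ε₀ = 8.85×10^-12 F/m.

E ≈ 1.86×10^7 V/m

Symmetry ⇒ E = E(r) r̂. Gaussian sphere of radius r = 0.11 m (between the bodies, 0.0519 m < r < 0.137 m).
Only the inner charge is enclosed; the outer shell contributes nothing inside itself. Q_enc = -25 μC = -2.50×10^-5 C.
By Gauss's law, ∮E·dA = E·4πr² = Q_enc/ε₀.
E = |Q_enc|/(4πε₀r²) = (2.50e-5)/(4π·8.85×10^-12·(0.11)²) = 1.86×10^7 N/C.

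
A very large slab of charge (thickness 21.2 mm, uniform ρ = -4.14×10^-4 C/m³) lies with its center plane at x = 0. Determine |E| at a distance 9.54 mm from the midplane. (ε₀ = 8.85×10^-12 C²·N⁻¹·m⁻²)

By symmetry E is perpendicular to the slab. A Gaussian pillbox from −9.54 mm to +9.54 mm (face area A) lies entirely within the slab.
Q_enc = ρ·(2x)·A and flux = 2EA, so 2EA = 2ρxA/ε₀ ⇒ E = |ρ|x/ε₀.
E = (4.14×10^-4)(0.00954)/(8.85×10^-12) = 4.46e5 N/C.

4.46×10^5 V/m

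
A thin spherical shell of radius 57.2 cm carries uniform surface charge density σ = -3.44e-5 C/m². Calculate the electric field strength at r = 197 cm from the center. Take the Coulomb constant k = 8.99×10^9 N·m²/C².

Use a concentric Gaussian sphere at r = 197 cm (r > 57.2 cm).
The entire shell is enclosed: Q_enc = σ·4πR² = (-3.44e-5)·4π·(0.572)² = -1.414×10^-4 C.
Since E is radial and uniform over the Gaussian sphere, Φ = E·4πr² = Q_enc/ε₀.
E = k|Q_enc|/r² = (8.99×10^9)(1.414×10^-4)/(1.97)² = 3.28×10^5 N/C.

3.28e5 N/C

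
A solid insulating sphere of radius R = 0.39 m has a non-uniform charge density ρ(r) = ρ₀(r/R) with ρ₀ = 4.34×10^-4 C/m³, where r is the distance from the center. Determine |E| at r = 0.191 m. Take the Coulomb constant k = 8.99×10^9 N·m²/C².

E ≈ 1.15×10^6 V/m

By spherical symmetry E is radial; choose a Gaussian sphere of radius r = 0.191 m (r < R).
Integrate the density: Q_enc = 4π ∫₀^r ρ₀(r'/R)^1 r'² dr' = 4πρ₀ r^4/(4·R) = 4.653×10^-6 C.
Since E is radial and uniform over the Gaussian sphere, Φ = E·4πr² = Q_enc/ε₀.
E = k|Q_enc|/r² = (8.99×10^9)(4.653×10^-6)/(0.191)² = 1.15×10^6 N/C.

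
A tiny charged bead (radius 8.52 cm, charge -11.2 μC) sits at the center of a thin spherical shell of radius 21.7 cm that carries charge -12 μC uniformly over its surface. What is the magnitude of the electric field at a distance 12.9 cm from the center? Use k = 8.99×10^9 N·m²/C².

E ≈ 6.05×10^6 N/C

By spherical symmetry E is radial; choose a Gaussian sphere of radius r = 12.9 cm (between the bodies, 8.52 cm < r < 21.7 cm).
Only the inner charge is enclosed; the outer shell contributes nothing inside itself. Q_enc = -11.2 μC = -1.12×10^-5 C.
Gauss's law: E·4πr² = Q_enc/ε₀.
E = k|Q_enc|/r² = (8.99×10^9)(1.12e-5)/(0.129)² = 6.05×10^6 N/C.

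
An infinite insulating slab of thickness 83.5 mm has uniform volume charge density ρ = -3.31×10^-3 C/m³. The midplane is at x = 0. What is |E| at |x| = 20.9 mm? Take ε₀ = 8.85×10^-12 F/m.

By symmetry E is perpendicular to the slab. A Gaussian pillbox from −20.9 mm to +20.9 mm (face area A) lies entirely within the slab.
Q_enc = ρ·(2x)·A and flux = 2EA, so 2EA = 2ρxA/ε₀ ⇒ E = |ρ|x/ε₀.
E = (3.31×10^-3)(0.0209)/(8.85×10^-12) = 7.82e6 N/C.

|E| = 7.82×10^6 N/C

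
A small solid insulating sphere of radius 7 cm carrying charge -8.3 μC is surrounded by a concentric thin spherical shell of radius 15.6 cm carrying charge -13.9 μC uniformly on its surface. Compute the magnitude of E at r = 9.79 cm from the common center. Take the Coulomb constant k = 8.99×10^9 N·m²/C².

Symmetry ⇒ E = E(r) r̂. Gaussian sphere of radius r = 9.79 cm (between the bodies, 7 cm < r < 15.6 cm).
Only the inner charge is enclosed; the outer shell contributes nothing inside itself. Q_enc = -8.3 μC = -8.30×10^-6 C.
Since E is radial and uniform over the Gaussian sphere, Φ = E·4πr² = Q_enc/ε₀.
E = k|Q_enc|/r² = (8.99×10^9)(8.30×10^-6)/(0.0979)² = 7.79e6 N/C.

|E| = 7.79×10^6 V/m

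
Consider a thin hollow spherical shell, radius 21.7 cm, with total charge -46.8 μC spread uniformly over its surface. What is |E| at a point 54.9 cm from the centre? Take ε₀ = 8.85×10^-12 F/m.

By spherical symmetry E is radial; choose a Gaussian sphere of radius r = 54.9 cm (r > 21.7 cm).
The entire shell is enclosed: Q_enc = -4.68×10^-5 C.
Applying ∮E·dA = Q_enc/ε₀ with Φ = E(4πr²):
E = |Q_enc|/(4πε₀r²) = (4.68×10^-5)/(4π·8.85×10^-12·(0.549)²) = 1.40×10^6 N/C.

|E| = 1.40×10^6 V/m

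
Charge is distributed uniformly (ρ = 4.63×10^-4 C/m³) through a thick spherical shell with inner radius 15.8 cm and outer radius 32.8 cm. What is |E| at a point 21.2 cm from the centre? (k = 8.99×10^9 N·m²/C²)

Symmetry ⇒ E = E(r) r̂. Gaussian sphere of radius r = 21.2 cm (within the shell material, 15.8 cm < r < 32.8 cm).
Enclosed charge is the volume from a to r: Q_enc = (4π/3)ρ(r³ − a³) = 1.083×10^-5 C.
Since E is radial and uniform over the Gaussian sphere, Φ = E·4πr² = Q_enc/ε₀.
E = k|Q_enc|/r² = (8.99×10^9)(1.083×10^-5)/(0.212)² = 2.17e6 N/C.

E = 2.17×10^6 N/C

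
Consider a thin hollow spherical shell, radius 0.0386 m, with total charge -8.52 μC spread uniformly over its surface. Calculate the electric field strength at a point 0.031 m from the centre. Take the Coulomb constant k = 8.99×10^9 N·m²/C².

E = 0 (no enclosed charge)

Take a concentric spherical Gaussian surface of radius r = 0.031 m (inside the shell, r < 0.0386 m).
All the charge is outside the Gaussian surface: Q_enc = 0, hence E = 0 everywhere inside the shell.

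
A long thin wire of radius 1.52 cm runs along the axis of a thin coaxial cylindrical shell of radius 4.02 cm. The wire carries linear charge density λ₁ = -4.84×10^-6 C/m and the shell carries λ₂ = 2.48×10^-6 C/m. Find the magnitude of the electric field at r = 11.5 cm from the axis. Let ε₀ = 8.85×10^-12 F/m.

Coaxial Gaussian cylinder, radius r = 11.5 cm, length L (r > 4.02 cm, enclosing both).
λ_enc = λ₁ + λ₂ = (-4.84e-6) + (2.48×10^-6) = -2.36×10^-6 C/m.
Since E is radial and uniform over the curved surface, Φ = E·2πrL = Q_enc/ε₀ = λ_enc L/ε₀.
E = |λ_enc|/(2πε₀r) = (2.36×10^-6)/(2π·8.85×10^-12·0.115) = 3.69e5 N/C.

E = 3.69×10^5 N/C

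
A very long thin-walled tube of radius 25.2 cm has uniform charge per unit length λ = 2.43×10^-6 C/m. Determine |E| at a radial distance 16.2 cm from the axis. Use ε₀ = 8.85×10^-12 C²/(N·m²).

E = 0 (no enclosed charge)

Coaxial Gaussian cylinder, radius r = 16.2 cm, length L (r < 25.2 cm, inside the shell).
All the surface charge lies outside this cylinder: Q_enc = 0, hence E = 0.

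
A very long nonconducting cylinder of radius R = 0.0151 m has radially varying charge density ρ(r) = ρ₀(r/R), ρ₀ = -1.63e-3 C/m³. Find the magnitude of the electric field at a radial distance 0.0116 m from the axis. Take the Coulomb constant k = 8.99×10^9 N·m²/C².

|E| ≈ 5.47×10^5 N/C

Coaxial Gaussian cylinder, radius r = 0.0116 m, length L (r < R).
Integrating ρ over the cross-section to radius r: λ_enc = (2πρ₀/R) ∫₀^r r'^2 dr' = 2πρ₀ r^3/(3·R) = -3.529e-7 C/m.
Applying ∮E·dA = Q_enc/ε₀ with the end caps contributing no flux:
E = 2k|λ_enc|/r = 2(8.99×10^9)(3.529×10^-7)/(0.0116) = 5.47×10^5 N/C.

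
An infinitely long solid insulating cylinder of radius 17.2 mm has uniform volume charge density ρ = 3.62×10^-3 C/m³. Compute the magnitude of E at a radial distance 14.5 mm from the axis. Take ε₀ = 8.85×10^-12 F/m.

|E| = 2.97e6 N/C

Take a coaxial cylindrical Gaussian surface of radius r = 14.5 mm and length L (r < R).
Charge inside radius r per length L is ρ·πr²·L, so λ_enc = ρπr² = 2.391×10^-6 C/m.
Since E is radial and uniform over the curved surface, Φ = E·2πrL = Q_enc/ε₀ = λ_enc L/ε₀.
E = |λ_enc|/(2πε₀r) = (2.391×10^-6)/(2π·8.85×10^-12·0.0145) = 2.97e6 N/C.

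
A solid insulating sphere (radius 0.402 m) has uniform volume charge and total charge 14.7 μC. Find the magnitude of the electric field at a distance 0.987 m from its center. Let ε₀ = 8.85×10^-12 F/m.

Use a concentric Gaussian sphere at r = 0.987 m (r > R, so the entire charge is enclosed).
Q_enc = 14.7 μC = 1.47e-5 C.
By Gauss's law, ∮E·dA = E·4πr² = Q_enc/ε₀.
E = |Q_enc|/(4πε₀r²) = (1.47×10^-5)/(4π·8.85×10^-12·(0.987)²) = 1.36×10^5 N/C.

E ≈ 1.36×10^5 N/C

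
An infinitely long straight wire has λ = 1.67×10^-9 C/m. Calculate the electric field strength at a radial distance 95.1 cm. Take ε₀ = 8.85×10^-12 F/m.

Choose a coaxial cylinder of radius r = 95.1 cm (arbitrary length L) as the Gaussian surface.
Q_enc = λL, so λ_enc = 1.67e-9 C/m.
By Gauss's law (flux through the curved wall only), E·2πrL = λ_enc L/ε₀.
E = |λ_enc|/(2πε₀r) = (1.67e-9)/(2π·8.85×10^-12·0.951) = 31.6 N/C.

|E| = 31.6 V/m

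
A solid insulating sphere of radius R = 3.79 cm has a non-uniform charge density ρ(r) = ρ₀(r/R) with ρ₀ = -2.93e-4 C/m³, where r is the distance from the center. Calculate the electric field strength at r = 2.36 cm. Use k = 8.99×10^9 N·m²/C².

Take a concentric spherical Gaussian surface of radius r = 2.36 cm (r < R).
Integrate the density: Q_enc = 4π ∫₀^r ρ₀(r'/R)^1 r'² dr' = 4πρ₀ r^4/(4·R) = -7.534×10^-9 C.
Gauss's law: E·4πr² = Q_enc/ε₀.
E = k|Q_enc|/r² = (8.99×10^9)(7.534e-9)/(0.0236)² = 1.22×10^5 N/C.

E ≈ 1.22×10^5 N/C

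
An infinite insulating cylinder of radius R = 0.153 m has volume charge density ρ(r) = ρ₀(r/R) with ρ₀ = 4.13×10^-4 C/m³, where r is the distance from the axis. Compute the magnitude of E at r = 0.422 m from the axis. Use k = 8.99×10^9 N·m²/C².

By cylindrical symmetry E is radial; use a coaxial Gaussian cylinder of radius 0.422 m and length L (r > R, full charge per length enclosed).
λ_enc = 2π ∫₀^R ρ₀(r'/R)^1 r' dr' = 2πρ₀R²/3 = 2.025×10^-5 C/m.
Applying ∮E·dA = Q_enc/ε₀ with the end caps contributing no flux:
E = 2k|λ_enc|/r = 2(8.99×10^9)(2.025×10^-5)/(0.422) = 8.63×10^5 N/C.

E = 8.63e5 N/C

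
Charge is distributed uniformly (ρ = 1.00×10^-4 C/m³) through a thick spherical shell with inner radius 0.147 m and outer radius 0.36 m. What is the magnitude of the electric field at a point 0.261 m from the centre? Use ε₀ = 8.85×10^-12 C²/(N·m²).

|E| = 8.07e5 V/m

Use a concentric Gaussian sphere at r = 0.261 m (within the shell material, 0.147 m < r < 0.36 m).
Enclosed charge is the volume from a to r: Q_enc = (4π/3)ρ(r³ − a³) = 6.117×10^-6 C.
Applying ∮E·dA = Q_enc/ε₀ with Φ = E(4πr²):
E = |Q_enc|/(4πε₀r²) = (6.117×10^-6)/(4π·8.85×10^-12·(0.261)²) = 8.07×10^5 N/C.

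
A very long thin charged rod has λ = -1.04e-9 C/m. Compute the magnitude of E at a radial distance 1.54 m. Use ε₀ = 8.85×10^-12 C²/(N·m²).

Take a coaxial cylindrical Gaussian surface of radius r = 1.54 m and length L.
Q_enc = λL, so λ_enc = -1.04e-9 C/m.
Since E is radial and uniform over the curved surface, Φ = E·2πrL = Q_enc/ε₀ = λ_enc L/ε₀.
E = |λ_enc|/(2πε₀r) = (1.04×10^-9)/(2π·8.85×10^-12·1.54) = 12.1 N/C.

E = 12.1 V/m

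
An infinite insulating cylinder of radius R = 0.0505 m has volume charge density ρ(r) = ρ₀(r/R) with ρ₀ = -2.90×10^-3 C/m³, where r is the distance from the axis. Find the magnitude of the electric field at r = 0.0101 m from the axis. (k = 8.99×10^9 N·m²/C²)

By cylindrical symmetry E is radial; use a coaxial Gaussian cylinder of radius 0.0101 m and length L (r < R).
λ_enc = ∫₀^r ρ(r')·2πr' dr' = (2πρ₀/R)·r^3/3 = -1.239e-7 C/m.
Since E is radial and uniform over the curved surface, Φ = E·2πrL = Q_enc/ε₀ = λ_enc L/ε₀.
E = 2k|λ_enc|/r = 2(8.99×10^9)(1.239×10^-7)/(0.0101) = 2.21e5 N/C.

|E| ≈ 2.21×10^5 V/m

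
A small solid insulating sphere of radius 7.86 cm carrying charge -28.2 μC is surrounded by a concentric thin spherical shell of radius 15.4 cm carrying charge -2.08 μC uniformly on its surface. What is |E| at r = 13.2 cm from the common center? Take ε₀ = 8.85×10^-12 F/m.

|E| ≈ 1.46×10^7 N/C

By spherical symmetry E is radial; choose a Gaussian sphere of radius r = 13.2 cm (between the bodies, 7.86 cm < r < 15.4 cm).
Only the inner charge is enclosed; the outer shell contributes nothing inside itself. Q_enc = -28.2 μC = -2.82×10^-5 C.
Applying ∮E·dA = Q_enc/ε₀ with Φ = E(4πr²):
E = |Q_enc|/(4πε₀r²) = (2.82×10^-5)/(4π·8.85×10^-12·(0.132)²) = 1.46e7 N/C.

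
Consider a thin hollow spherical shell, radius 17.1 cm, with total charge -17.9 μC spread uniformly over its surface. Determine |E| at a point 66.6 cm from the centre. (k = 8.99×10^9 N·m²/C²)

By spherical symmetry E is radial; choose a Gaussian sphere of radius r = 66.6 cm (r > 17.1 cm).
The entire shell is enclosed: Q_enc = -1.79e-5 C.
By Gauss's law, ∮E·dA = E·4πr² = Q_enc/ε₀.
E = k|Q_enc|/r² = (8.99×10^9)(1.79e-5)/(0.666)² = 3.63×10^5 N/C.

E = 3.63×10^5 N/C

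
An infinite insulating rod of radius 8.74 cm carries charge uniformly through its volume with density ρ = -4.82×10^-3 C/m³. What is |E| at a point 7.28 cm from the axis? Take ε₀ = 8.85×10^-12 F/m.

|E| = 1.98×10^7 V/m

Coaxial Gaussian cylinder, radius r = 7.28 cm, length L (r < R).
Charge inside radius r per length L is ρ·πr²·L, so λ_enc = ρπr² = -8.025×10^-5 C/m.
Gauss's law: E·2πrL = λ_enc L/ε₀.
E = |λ_enc|/(2πε₀r) = (8.025×10^-5)/(2π·8.85×10^-12·0.0728) = 1.98×10^7 N/C.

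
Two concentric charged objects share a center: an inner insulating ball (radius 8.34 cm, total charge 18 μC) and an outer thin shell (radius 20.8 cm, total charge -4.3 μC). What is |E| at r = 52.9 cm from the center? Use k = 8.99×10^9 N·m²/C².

By spherical symmetry E is radial; choose a Gaussian sphere of radius r = 52.9 cm (r > 20.8 cm, enclosing both).
Q_enc = (18 μC) + (-4.3 μC) = 1.37e-5 C.
Since E is radial and uniform over the Gaussian sphere, Φ = E·4πr² = Q_enc/ε₀.
E = k|Q_enc|/r² = (8.99×10^9)(1.37e-5)/(0.529)² = 4.40×10^5 N/C.

E = 4.40e5 V/m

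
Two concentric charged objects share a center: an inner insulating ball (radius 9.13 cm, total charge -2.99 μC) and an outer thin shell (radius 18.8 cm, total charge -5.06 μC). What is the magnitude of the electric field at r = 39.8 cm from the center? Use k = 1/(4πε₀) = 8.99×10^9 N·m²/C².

|E| ≈ 4.57e5 V/m

Symmetry ⇒ E = E(r) r̂. Gaussian sphere of radius r = 39.8 cm (r > 18.8 cm, enclosing both).
Q_enc = (-2.99 μC) + (-5.06 μC) = -8.05e-6 C.
Gauss's law: E·4πr² = Q_enc/ε₀.
E = k|Q_enc|/r² = (8.99×10^9)(8.05×10^-6)/(0.398)² = 4.57×10^5 N/C.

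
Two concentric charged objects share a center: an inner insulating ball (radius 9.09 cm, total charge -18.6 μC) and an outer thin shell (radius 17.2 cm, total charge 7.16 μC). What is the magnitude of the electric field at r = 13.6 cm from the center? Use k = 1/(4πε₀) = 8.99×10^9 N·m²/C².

Symmetry ⇒ E = E(r) r̂. Gaussian sphere of radius r = 13.6 cm (between the bodies, 9.09 cm < r < 17.2 cm).
Only the inner charge is enclosed; the outer shell contributes nothing inside itself. Q_enc = -18.6 μC = -1.86×10^-5 C.
Gauss's law: E·4πr² = Q_enc/ε₀.
E = k|Q_enc|/r² = (8.99×10^9)(1.86e-5)/(0.136)² = 9.04×10^6 N/C.

9.04e6 N/C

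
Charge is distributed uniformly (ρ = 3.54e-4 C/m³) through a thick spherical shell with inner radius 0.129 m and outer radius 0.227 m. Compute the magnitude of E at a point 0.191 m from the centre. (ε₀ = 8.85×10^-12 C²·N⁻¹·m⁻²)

|E| = 1.76×10^6 N/C

Symmetry ⇒ E = E(r) r̂. Gaussian sphere of radius r = 0.191 m (within the shell material, 0.129 m < r < 0.227 m).
Only the shell between 0.129 m and r is enclosed: Q_enc = ρ·(4π/3)(r³ − a³) = (3.54×10^-4)·(4π/3)·((0.191)³ − (0.129)³) = 7.149×10^-6 C.
Since E is radial and uniform over the Gaussian sphere, Φ = E·4πr² = Q_enc/ε₀.
E = |Q_enc|/(4πε₀r²) = (7.149×10^-6)/(4π·8.85×10^-12·(0.191)²) = 1.76×10^6 N/C.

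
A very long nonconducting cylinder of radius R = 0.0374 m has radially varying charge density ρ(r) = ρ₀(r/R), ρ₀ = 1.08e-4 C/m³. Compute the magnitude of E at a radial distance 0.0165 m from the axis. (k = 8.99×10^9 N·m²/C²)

By cylindrical symmetry E is radial; use a coaxial Gaussian cylinder of radius 0.0165 m and length L (r < R).
Integrating ρ over the cross-section to radius r: λ_enc = (2πρ₀/R) ∫₀^r r'^2 dr' = 2πρ₀ r^3/(3·R) = 2.717×10^-8 C/m.
Since E is radial and uniform over the curved surface, Φ = E·2πrL = Q_enc/ε₀ = λ_enc L/ε₀.
E = 2k|λ_enc|/r = 2(8.99×10^9)(2.717×10^-8)/(0.0165) = 2.96×10^4 N/C.

|E| ≈ 2.96×10^4 N/C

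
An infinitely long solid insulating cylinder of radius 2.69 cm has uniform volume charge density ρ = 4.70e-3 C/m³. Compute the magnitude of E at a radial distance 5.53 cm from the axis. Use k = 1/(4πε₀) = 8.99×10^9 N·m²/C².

|E| = 3.47e6 N/C

Coaxial Gaussian cylinder, radius r = 5.53 cm, length L (r > 2.69 cm, full cross-section enclosed).
λ_enc = ρ·πR² = (4.70×10^-3)π(0.0269)² = 1.068e-5 C/m.
By Gauss's law (flux through the curved wall only), E·2πrL = λ_enc L/ε₀.
E = 2k|λ_enc|/r = 2(8.99×10^9)(1.068×10^-5)/(0.0553) = 3.47e6 N/C.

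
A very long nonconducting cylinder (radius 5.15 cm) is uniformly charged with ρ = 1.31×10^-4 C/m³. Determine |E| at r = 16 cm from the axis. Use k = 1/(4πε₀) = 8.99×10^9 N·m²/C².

By cylindrical symmetry E is radial; use a coaxial Gaussian cylinder of radius 16 cm and length L (r > 5.15 cm, full cross-section enclosed).
λ_enc = ρ·πR² = (1.31e-4)π(0.0515)² = 1.092×10^-6 C/m.
Gauss's law: E·2πrL = λ_enc L/ε₀.
E = 2k|λ_enc|/r = 2(8.99×10^9)(1.092e-6)/(0.16) = 1.23e5 N/C.

E ≈ 1.23×10^5 N/C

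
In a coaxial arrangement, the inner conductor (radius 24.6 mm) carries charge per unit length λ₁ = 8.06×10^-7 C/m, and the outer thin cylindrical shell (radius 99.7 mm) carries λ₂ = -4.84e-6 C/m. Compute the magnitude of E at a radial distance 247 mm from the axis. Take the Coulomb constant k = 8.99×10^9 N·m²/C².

E ≈ 2.94×10^5 V/m

Coaxial Gaussian cylinder, radius r = 247 mm, length L (r > 99.7 mm, enclosing both).
λ_enc = λ₁ + λ₂ = (8.06×10^-7) + (-4.84×10^-6) = -4.034×10^-6 C/m.
Since E is radial and uniform over the curved surface, Φ = E·2πrL = Q_enc/ε₀ = λ_enc L/ε₀.
E = 2k|λ_enc|/r = 2(8.99×10^9)(4.034×10^-6)/(0.247) = 2.94×10^5 N/C.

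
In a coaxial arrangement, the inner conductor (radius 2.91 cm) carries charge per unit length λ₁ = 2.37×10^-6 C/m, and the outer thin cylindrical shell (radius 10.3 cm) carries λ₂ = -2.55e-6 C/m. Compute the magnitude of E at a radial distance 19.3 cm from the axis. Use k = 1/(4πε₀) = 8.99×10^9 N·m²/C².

E = 1.68×10^4 V/m

Choose a coaxial cylinder of radius r = 19.3 cm (arbitrary length L) as the Gaussian surface (r > 10.3 cm, enclosing both).
λ_enc = λ₁ + λ₂ = (2.37×10^-6) + (-2.55×10^-6) = -1.80×10^-7 C/m.
Since E is radial and uniform over the curved surface, Φ = E·2πrL = Q_enc/ε₀ = λ_enc L/ε₀.
E = 2k|λ_enc|/r = 2(8.99×10^9)(1.80e-7)/(0.193) = 1.68e4 N/C.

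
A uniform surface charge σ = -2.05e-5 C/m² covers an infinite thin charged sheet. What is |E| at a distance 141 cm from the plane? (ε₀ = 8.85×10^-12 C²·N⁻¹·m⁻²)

|E| = 1.16×10^6 V/m

Choose a cylindrical pillbox piercing the sheet, end faces (area A) parallel to it.
Flux Φ = 2EA and Q_enc = σA, so 2EA = σA/ε₀ ⇒ E = |σ|/(2ε₀), independent of distance.
E = |σ|/(2ε₀) = (2.05e-5)/(2·8.85×10^-12) = 1.16×10^6 N/C.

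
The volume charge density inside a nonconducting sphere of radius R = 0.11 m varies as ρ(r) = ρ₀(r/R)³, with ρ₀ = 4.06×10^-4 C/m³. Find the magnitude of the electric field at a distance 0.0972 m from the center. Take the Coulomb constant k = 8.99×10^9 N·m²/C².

E ≈ 5.13×10^5 N/C

Use a concentric Gaussian sphere at r = 0.0972 m (r < R).
Integrate the density: Q_enc = 4π ∫₀^r ρ₀(r'/R)^3 r'² dr' = 4πρ₀ r^6/(6·R³) = 5.388e-7 C.
By Gauss's law, ∮E·dA = E·4πr² = Q_enc/ε₀.
E = k|Q_enc|/r² = (8.99×10^9)(5.388e-7)/(0.0972)² = 5.13e5 N/C.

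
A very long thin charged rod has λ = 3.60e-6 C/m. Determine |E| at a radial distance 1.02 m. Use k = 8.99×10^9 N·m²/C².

6.35×10^4 V/m

By cylindrical symmetry E is radial; use a coaxial Gaussian cylinder of radius 1.02 m and length L.
Q_enc = λL, so λ_enc = 3.60e-6 C/m.
Gauss's law: E·2πrL = λ_enc L/ε₀.
E = 2k|λ_enc|/r = 2(8.99×10^9)(3.60e-6)/(1.02) = 6.35×10^4 N/C.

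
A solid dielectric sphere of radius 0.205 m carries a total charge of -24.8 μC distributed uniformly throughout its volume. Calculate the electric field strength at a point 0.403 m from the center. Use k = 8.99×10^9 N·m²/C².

E = 1.37×10^6 N/C

Use a concentric Gaussian sphere at r = 0.403 m (r > R, so the entire charge is enclosed).
Q_enc = -24.8 μC = -2.48e-5 C.
Gauss's law: E·4πr² = Q_enc/ε₀.
E = k|Q_enc|/r² = (8.99×10^9)(2.48×10^-5)/(0.403)² = 1.37×10^6 N/C.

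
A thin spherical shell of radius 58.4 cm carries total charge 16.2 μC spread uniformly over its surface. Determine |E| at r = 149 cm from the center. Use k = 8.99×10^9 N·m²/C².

E ≈ 6.56×10^4 N/C

Take a concentric spherical Gaussian surface of radius r = 149 cm (r > 58.4 cm).
The entire shell is enclosed: Q_enc = 1.62×10^-5 C.
By Gauss's law, ∮E·dA = E·4πr² = Q_enc/ε₀.
E = k|Q_enc|/r² = (8.99×10^9)(1.62×10^-5)/(1.49)² = 6.56×10^4 N/C.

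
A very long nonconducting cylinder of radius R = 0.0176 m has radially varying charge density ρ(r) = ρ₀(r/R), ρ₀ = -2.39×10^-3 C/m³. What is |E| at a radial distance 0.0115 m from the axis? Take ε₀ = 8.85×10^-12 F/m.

Choose a coaxial cylinder of radius r = 0.0115 m (arbitrary length L) as the Gaussian surface (r < R).
λ_enc = ∫₀^r ρ(r')·2πr' dr' = (2πρ₀/R)·r^3/3 = -4.326×10^-7 C/m.
Applying ∮E·dA = Q_enc/ε₀ with the end caps contributing no flux:
E = |λ_enc|/(2πε₀r) = (4.326×10^-7)/(2π·8.85×10^-12·0.0115) = 6.76×10^5 N/C.

|E| = 6.76e5 N/C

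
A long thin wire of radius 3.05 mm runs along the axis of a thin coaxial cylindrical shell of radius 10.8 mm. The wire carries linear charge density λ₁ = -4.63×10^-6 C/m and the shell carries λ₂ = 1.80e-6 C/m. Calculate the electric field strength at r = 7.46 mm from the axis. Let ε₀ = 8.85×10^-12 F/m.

E ≈ 1.12×10^7 N/C

Choose a coaxial cylinder of radius r = 7.46 mm (arbitrary length L) as the Gaussian surface (between the conductors, 3.05 mm < r < 10.8 mm).
The shell at 10.8 mm lies outside the Gaussian surface, so λ_enc = λ₁ = -4.63e-6 C/m.
By Gauss's law (flux through the curved wall only), E·2πrL = λ_enc L/ε₀.
E = |λ_enc|/(2πε₀r) = (4.63×10^-6)/(2π·8.85×10^-12·0.00746) = 1.12×10^7 N/C.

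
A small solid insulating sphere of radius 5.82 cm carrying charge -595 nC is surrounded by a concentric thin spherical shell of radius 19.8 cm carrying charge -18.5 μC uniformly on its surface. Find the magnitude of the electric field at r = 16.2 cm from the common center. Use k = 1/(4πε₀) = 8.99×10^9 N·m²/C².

Take a concentric spherical Gaussian surface of radius r = 16.2 cm (between the bodies, 5.82 cm < r < 19.8 cm).
The shell at 19.8 cm lies outside the Gaussian surface, so Q_enc = -595 nC = -5.95×10^-7 C.
Since E is radial and uniform over the Gaussian sphere, Φ = E·4πr² = Q_enc/ε₀.
E = k|Q_enc|/r² = (8.99×10^9)(5.95×10^-7)/(0.162)² = 2.04×10^5 N/C.

|E| ≈ 2.04×10^5 N/C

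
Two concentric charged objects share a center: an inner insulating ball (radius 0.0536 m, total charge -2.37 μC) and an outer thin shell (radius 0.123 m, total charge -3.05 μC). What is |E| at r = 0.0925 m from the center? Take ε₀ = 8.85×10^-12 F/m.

|E| = 2.49×10^6 N/C

Use a concentric Gaussian sphere at r = 0.0925 m (between the bodies, 0.0536 m < r < 0.123 m).
The shell at 0.123 m lies outside the Gaussian surface, so Q_enc = -2.37 μC = -2.37×10^-6 C.
Applying ∮E·dA = Q_enc/ε₀ with Φ = E(4πr²):
E = |Q_enc|/(4πε₀r²) = (2.37×10^-6)/(4π·8.85×10^-12·(0.0925)²) = 2.49×10^6 N/C.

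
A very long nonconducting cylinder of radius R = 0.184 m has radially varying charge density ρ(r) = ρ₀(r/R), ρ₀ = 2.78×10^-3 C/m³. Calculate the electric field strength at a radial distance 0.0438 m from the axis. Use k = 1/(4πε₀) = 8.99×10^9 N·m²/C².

1.09×10^6 V/m

Choose a coaxial cylinder of radius r = 0.0438 m (arbitrary length L) as the Gaussian surface (r < R).
Integrating ρ over the cross-section to radius r: λ_enc = (2πρ₀/R) ∫₀^r r'^2 dr' = 2πρ₀ r^3/(3·R) = 2.659×10^-6 C/m.
By Gauss's law (flux through the curved wall only), E·2πrL = λ_enc L/ε₀.
E = 2k|λ_enc|/r = 2(8.99×10^9)(2.659×10^-6)/(0.0438) = 1.09×10^6 N/C.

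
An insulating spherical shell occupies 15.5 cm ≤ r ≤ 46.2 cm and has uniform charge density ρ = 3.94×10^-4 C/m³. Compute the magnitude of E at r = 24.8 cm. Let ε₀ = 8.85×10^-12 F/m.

Take a concentric spherical Gaussian surface of radius r = 24.8 cm (within the shell material, 15.5 cm < r < 46.2 cm).
Enclosed charge is the volume from a to r: Q_enc = (4π/3)ρ(r³ − a³) = 1.903×10^-5 C.
Applying ∮E·dA = Q_enc/ε₀ with Φ = E(4πr²):
E = |Q_enc|/(4πε₀r²) = (1.903×10^-5)/(4π·8.85×10^-12·(0.248)²) = 2.78e6 N/C.

E ≈ 2.78×10^6 V/m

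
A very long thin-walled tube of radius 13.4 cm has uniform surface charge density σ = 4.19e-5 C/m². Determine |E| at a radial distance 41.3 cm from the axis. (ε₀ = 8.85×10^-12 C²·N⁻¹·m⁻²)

|E| ≈ 1.54×10^6 N/C

Choose a coaxial cylinder of radius r = 41.3 cm (arbitrary length L) as the Gaussian surface (r > 13.4 cm).
The whole shell is enclosed: λ_enc = σ·2πR = (4.19×10^-5)·2π·(0.134) = 3.528×10^-5 C/m.
Since E is radial and uniform over the curved surface, Φ = E·2πrL = Q_enc/ε₀ = λ_enc L/ε₀.
E = |λ_enc|/(2πε₀r) = (3.528×10^-5)/(2π·8.85×10^-12·0.413) = 1.54×10^6 N/C.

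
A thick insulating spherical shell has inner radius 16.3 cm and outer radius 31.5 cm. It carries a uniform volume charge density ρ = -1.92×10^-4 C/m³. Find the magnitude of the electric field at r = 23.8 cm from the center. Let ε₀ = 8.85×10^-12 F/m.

Symmetry ⇒ E = E(r) r̂. Gaussian sphere of radius r = 23.8 cm (within the shell material, 16.3 cm < r < 31.5 cm).
Enclosed charge is the volume from a to r: Q_enc = (4π/3)ρ(r³ − a³) = -7.359×10^-6 C.
Since E is radial and uniform over the Gaussian sphere, Φ = E·4πr² = Q_enc/ε₀.
E = |Q_enc|/(4πε₀r²) = (7.359×10^-6)/(4π·8.85×10^-12·(0.238)²) = 1.17e6 N/C.

E ≈ 1.17×10^6 N/C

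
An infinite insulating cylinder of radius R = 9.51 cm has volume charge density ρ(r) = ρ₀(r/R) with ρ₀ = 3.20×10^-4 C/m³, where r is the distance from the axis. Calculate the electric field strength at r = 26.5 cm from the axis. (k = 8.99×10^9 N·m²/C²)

By cylindrical symmetry E is radial; use a coaxial Gaussian cylinder of radius 26.5 cm and length L (r > R, full charge per length enclosed).
λ_enc = 2π ∫₀^R ρ₀(r'/R)^1 r' dr' = 2πρ₀R²/3 = 6.061×10^-6 C/m.
Gauss's law: E·2πrL = λ_enc L/ε₀.
E = 2k|λ_enc|/r = 2(8.99×10^9)(6.061×10^-6)/(0.265) = 4.11×10^5 N/C.

E = 4.11×10^5 N/C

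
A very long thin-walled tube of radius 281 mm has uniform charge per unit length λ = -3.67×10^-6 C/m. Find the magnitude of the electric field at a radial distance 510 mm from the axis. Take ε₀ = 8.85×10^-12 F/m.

Choose a coaxial cylinder of radius r = 510 mm (arbitrary length L) as the Gaussian surface (r > 281 mm).
The full line charge is enclosed: λ_enc = -3.67e-6 C/m.
Applying ∮E·dA = Q_enc/ε₀ with the end caps contributing no flux:
E = |λ_enc|/(2πε₀r) = (3.67×10^-6)/(2π·8.85×10^-12·0.51) = 1.29e5 N/C.

1.29e5 N/C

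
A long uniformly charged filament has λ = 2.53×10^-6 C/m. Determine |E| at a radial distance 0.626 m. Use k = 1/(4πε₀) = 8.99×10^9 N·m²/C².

By cylindrical symmetry E is radial; use a coaxial Gaussian cylinder of radius 0.626 m and length L.
Q_enc = λL, so λ_enc = 2.53×10^-6 C/m.
Since E is radial and uniform over the curved surface, Φ = E·2πrL = Q_enc/ε₀ = λ_enc L/ε₀.
E = 2k|λ_enc|/r = 2(8.99×10^9)(2.53×10^-6)/(0.626) = 7.27×10^4 N/C.

|E| = 7.27×10^4 N/C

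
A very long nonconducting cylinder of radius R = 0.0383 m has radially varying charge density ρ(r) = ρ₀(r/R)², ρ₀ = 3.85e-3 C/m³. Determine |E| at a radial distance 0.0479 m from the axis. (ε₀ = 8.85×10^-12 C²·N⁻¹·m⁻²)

E = 3.33×10^6 N/C

Choose a coaxial cylinder of radius r = 0.0479 m (arbitrary length L) as the Gaussian surface (r > R, full charge per length enclosed).
λ_enc = 2π ∫₀^R ρ₀(r'/R)^2 r' dr' = 2πρ₀R²/4 = 8.871e-6 C/m.
By Gauss's law (flux through the curved wall only), E·2πrL = λ_enc L/ε₀.
E = |λ_enc|/(2πε₀r) = (8.871e-6)/(2π·8.85×10^-12·0.0479) = 3.33×10^6 N/C.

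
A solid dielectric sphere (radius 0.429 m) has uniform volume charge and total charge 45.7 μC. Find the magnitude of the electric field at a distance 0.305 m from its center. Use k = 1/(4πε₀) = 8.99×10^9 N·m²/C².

By spherical symmetry E is radial; choose a Gaussian sphere of radius r = 0.305 m (r < R).
Only the charge within r is enclosed: Q_enc = Q·(r/R)³ = (45.7 μC)·(0.305 m/0.429 m)³ = 1.642×10^-5 C.
Applying ∮E·dA = Q_enc/ε₀ with Φ = E(4πr²):
E = k|Q_enc|/r² = (8.99×10^9)(1.642e-5)/(0.305)² = 1.59e6 N/C.

E ≈ 1.59×10^6 N/C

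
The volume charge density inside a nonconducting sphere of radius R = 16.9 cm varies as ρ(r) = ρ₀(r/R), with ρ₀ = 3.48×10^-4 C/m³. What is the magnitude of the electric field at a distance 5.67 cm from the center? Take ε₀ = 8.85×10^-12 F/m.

|E| ≈ 1.87e5 N/C

Use a concentric Gaussian sphere at r = 5.67 cm (r < R).
Integrate the density: Q_enc = 4π ∫₀^r ρ₀(r'/R)^1 r'² dr' = 4πρ₀ r^4/(4·R) = 6.686×10^-8 C.
Since E is radial and uniform over the Gaussian sphere, Φ = E·4πr² = Q_enc/ε₀.
E = |Q_enc|/(4πε₀r²) = (6.686×10^-8)/(4π·8.85×10^-12·(0.0567)²) = 1.87e5 N/C.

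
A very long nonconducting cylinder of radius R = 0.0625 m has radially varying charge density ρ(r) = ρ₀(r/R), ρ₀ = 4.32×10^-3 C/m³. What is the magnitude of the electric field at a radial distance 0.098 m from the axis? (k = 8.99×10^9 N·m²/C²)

Take a coaxial cylindrical Gaussian surface of radius r = 0.098 m and length L (r > R, full charge per length enclosed).
λ_enc = 2π ∫₀^R ρ₀(r'/R)^1 r' dr' = 2πρ₀R²/3 = 3.534×10^-5 C/m.
Since E is radial and uniform over the curved surface, Φ = E·2πrL = Q_enc/ε₀ = λ_enc L/ε₀.
E = 2k|λ_enc|/r = 2(8.99×10^9)(3.534e-5)/(0.098) = 6.48×10^6 N/C.

E ≈ 6.48×10^6 N/C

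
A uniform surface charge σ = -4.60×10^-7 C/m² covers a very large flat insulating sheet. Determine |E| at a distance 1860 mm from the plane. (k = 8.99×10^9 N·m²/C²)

E = 2.60e4 V/m

The symmetry is planar: E is normal to the sheet and the same magnitude on both sides. Take a pillbox straddling the sheet with end-cap area A.
Only the two end caps contribute flux: Φ = 2EA. With Q_enc = σA, Gauss's law gives E = |σ|/(2ε₀).
E = 2πk|σ| = 2π(8.99×10^9)(4.60×10^-7) = 2.60×10^4 N/C.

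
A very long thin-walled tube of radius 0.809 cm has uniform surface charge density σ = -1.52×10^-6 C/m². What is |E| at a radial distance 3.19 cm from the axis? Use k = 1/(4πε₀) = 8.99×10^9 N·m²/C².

Take a coaxial cylindrical Gaussian surface of radius r = 3.19 cm and length L (r > 0.809 cm).
The whole shell is enclosed: λ_enc = σ·2πR = (-1.52e-6)·2π·(0.00809) = -7.726e-8 C/m.
Applying ∮E·dA = Q_enc/ε₀ with the end caps contributing no flux:
E = 2k|λ_enc|/r = 2(8.99×10^9)(7.726×10^-8)/(0.0319) = 4.35×10^4 N/C.

4.35e4 N/C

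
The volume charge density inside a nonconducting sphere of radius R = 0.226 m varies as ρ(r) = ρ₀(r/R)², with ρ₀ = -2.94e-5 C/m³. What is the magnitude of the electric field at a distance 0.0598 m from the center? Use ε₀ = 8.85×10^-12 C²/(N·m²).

|E| ≈ 2.78e3 N/C

Use a concentric Gaussian sphere at r = 0.0598 m (r < R).
Integrate the density: Q_enc = 4π ∫₀^r ρ₀(r'/R)^2 r'² dr' = 4πρ₀ r^5/(5·R²) = -1.106×10^-9 C.
Gauss's law: E·4πr² = Q_enc/ε₀.
E = |Q_enc|/(4πε₀r²) = (1.106e-9)/(4π·8.85×10^-12·(0.0598)²) = 2.78×10^3 N/C.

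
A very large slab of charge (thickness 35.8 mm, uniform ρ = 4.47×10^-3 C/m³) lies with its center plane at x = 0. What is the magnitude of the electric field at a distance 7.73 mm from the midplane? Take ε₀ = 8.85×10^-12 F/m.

By symmetry E is perpendicular to the slab. A Gaussian pillbox from −7.73 mm to +7.73 mm (face area A) lies entirely within the slab.
Q_enc = ρ·(2x)·A and flux = 2EA, so 2EA = 2ρxA/ε₀ ⇒ E = |ρ|x/ε₀.
E = (4.47×10^-3)(0.00773)/(8.85×10^-12) = 3.90e6 N/C.

E ≈ 3.90e6 N/C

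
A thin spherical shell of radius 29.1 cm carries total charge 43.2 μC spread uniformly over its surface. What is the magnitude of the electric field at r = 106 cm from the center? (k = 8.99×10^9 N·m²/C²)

Use a concentric Gaussian sphere at r = 106 cm (r > 29.1 cm).
The entire shell is enclosed: Q_enc = 4.32e-5 C.
Since E is radial and uniform over the Gaussian sphere, Φ = E·4πr² = Q_enc/ε₀.
E = k|Q_enc|/r² = (8.99×10^9)(4.32×10^-5)/(1.06)² = 3.46×10^5 N/C.

|E| = 3.46×10^5 V/m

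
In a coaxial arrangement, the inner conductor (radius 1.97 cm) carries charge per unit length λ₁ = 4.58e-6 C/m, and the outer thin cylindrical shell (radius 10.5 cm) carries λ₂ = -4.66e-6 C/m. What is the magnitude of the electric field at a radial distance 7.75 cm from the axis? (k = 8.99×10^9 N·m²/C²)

By cylindrical symmetry E is radial; use a coaxial Gaussian cylinder of radius 7.75 cm and length L (between the conductors, 1.97 cm < r < 10.5 cm).
Only the inner wire is enclosed; the outer shell contributes nothing inside itself. λ_enc = λ₁ = 4.58×10^-6 C/m.
Applying ∮E·dA = Q_enc/ε₀ with the end caps contributing no flux:
E = 2k|λ_enc|/r = 2(8.99×10^9)(4.58×10^-6)/(0.0775) = 1.06×10^6 N/C.

|E| = 1.06×10^6 N/C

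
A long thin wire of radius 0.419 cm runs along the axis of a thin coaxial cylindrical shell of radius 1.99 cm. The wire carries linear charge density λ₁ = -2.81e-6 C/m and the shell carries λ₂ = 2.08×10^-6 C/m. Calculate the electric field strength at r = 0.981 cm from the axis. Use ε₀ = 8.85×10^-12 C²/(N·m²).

|E| = 5.15×10^6 V/m

By cylindrical symmetry E is radial; use a coaxial Gaussian cylinder of radius 0.981 cm and length L (between the conductors, 0.419 cm < r < 1.99 cm).
The shell at 1.99 cm lies outside the Gaussian surface, so λ_enc = λ₁ = -2.81e-6 C/m.
By Gauss's law (flux through the curved wall only), E·2πrL = λ_enc L/ε₀.
E = |λ_enc|/(2πε₀r) = (2.81×10^-6)/(2π·8.85×10^-12·0.00981) = 5.15×10^6 N/C.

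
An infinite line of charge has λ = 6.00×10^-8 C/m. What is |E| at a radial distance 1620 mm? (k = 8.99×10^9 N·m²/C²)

By cylindrical symmetry E is radial; use a coaxial Gaussian cylinder of radius 1620 mm and length L.
Q_enc = λL, so λ_enc = 6.00×10^-8 C/m.
Applying ∮E·dA = Q_enc/ε₀ with the end caps contributing no flux:
E = 2k|λ_enc|/r = 2(8.99×10^9)(6.00e-8)/(1.62) = 666 N/C.

E ≈ 666 N/C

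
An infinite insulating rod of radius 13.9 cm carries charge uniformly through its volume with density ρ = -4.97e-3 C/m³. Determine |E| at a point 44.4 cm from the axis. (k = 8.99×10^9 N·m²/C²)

By cylindrical symmetry E is radial; use a coaxial Gaussian cylinder of radius 44.4 cm and length L (r > 13.9 cm, full cross-section enclosed).
λ_enc = ρ·πR² = (-4.97×10^-3)π(0.139)² = -3.017e-4 C/m.
By Gauss's law (flux through the curved wall only), E·2πrL = λ_enc L/ε₀.
E = 2k|λ_enc|/r = 2(8.99×10^9)(3.017e-4)/(0.444) = 1.22e7 N/C.

|E| = 1.22×10^7 V/m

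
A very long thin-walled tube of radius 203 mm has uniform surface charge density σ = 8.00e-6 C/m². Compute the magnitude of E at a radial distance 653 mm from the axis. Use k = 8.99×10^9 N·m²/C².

Choose a coaxial cylinder of radius r = 653 mm (arbitrary length L) as the Gaussian surface (r > 203 mm).
The whole shell is enclosed: λ_enc = σ·2πR = (8.00e-6)·2π·(0.203) = 1.02×10^-5 C/m.
By Gauss's law (flux through the curved wall only), E·2πrL = λ_enc L/ε₀.
E = 2k|λ_enc|/r = 2(8.99×10^9)(1.02×10^-5)/(0.653) = 2.81×10^5 N/C.

|E| ≈ 2.81e5 N/C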